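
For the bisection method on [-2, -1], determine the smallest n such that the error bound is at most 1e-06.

We need (b-a)/2^n ≤ 1e-06
(-1 - (-2))/2^n ≤ 1e-06
1/2^n ≤ 1e-06
2^n ≥ 1000000
n ≥ log₂(1000000) = 19.93
n ≥ 20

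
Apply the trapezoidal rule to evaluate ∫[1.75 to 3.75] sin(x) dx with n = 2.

f(x) = sin(x)
a = 1.75, b = 3.75, n = 2
h = (b - a)/n = 1.000000

Trapezoidal rule: (h/2)[f(x₀) + 2f(x₁) + 2f(x₂) + ... + f(xₙ)]

x_0 = 1.7500, f(x_0) = 0.983986, coefficient = 1
x_1 = 2.7500, f(x_1) = 0.381661, coefficient = 2
x_2 = 3.7500, f(x_2) = -0.571561, coefficient = 1

I ≈ (1.000000/2) × 1.175747 = 0.587873
Exact value: 0.642313
Error: 0.054440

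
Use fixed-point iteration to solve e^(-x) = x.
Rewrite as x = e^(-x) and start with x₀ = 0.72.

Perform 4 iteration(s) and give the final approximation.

Equation: e^(-x) = x
Fixed-point form: x = e^(-x)
x₀ = 0.72

x_1 = g(0.720000) = 0.486752
x_2 = g(0.486752) = 0.614619
x_3 = g(0.614619) = 0.540847
x_4 = g(0.540847) = 0.582255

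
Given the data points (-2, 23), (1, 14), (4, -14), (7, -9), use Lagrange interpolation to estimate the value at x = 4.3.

Lagrange interpolation formula:
P(x) = Σ yᵢ × Lᵢ(x)
where Lᵢ(x) = Π_{j≠i} (x - xⱼ)/(xᵢ - xⱼ)

L_0(4.3) = (4.3 - 1)/(-2 - 1) × (4.3 - 4)/(-2 - 4) × (4.3 - 7)/(-2 - 7) = 0.016500
L_1(4.3) = (4.3 - (-2))/(1 - (-2)) × (4.3 - 4)/(1 - 4) × (4.3 - 7)/(1 - 7) = -0.094500
L_2(4.3) = (4.3 - (-2))/(4 - (-2)) × (4.3 - 1)/(4 - 1) × (4.3 - 7)/(4 - 7) = 1.039500
L_3(4.3) = (4.3 - (-2))/(7 - (-2)) × (4.3 - 1)/(7 - 1) × (4.3 - 4)/(7 - 4) = 0.038500

P(4.3) = 23×L_0(4.3) + 14×L_1(4.3) + (-14)×L_2(4.3) + (-9)×L_3(4.3)
P(4.3) = -15.843000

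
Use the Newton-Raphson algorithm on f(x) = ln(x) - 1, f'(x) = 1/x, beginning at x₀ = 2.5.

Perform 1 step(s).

f(x) = ln(x) - 1
f'(x) = 1/x
x₀ = 2.5

Newton-Raphson formula: x_{n+1} = x_n - f(x_n)/f'(x_n)

Iteration 1:
  f(2.500000) = -0.083709
  f'(2.500000) = 0.400000
  x_1 = 2.500000 - (-0.083709)/0.400000 = 2.709273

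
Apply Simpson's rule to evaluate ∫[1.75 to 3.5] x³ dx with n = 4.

f(x) = x³
a = 1.75, b = 3.5, n = 4
h = (b - a)/n = 0.437500

Simpson's rule: (h/3)[f(x₀) + 4f(x₁) + 2f(x₂) + ... + f(xₙ)]

x_0 = 1.7500, f(x_0) = 5.359375, coefficient = 1
x_1 = 2.1875, f(x_1) = 10.467529, coefficient = 4
x_2 = 2.6250, f(x_2) = 18.087891, coefficient = 2
x_3 = 3.0625, f(x_3) = 28.722900, coefficient = 4
x_4 = 3.5000, f(x_4) = 42.875000, coefficient = 1

I ≈ (0.437500/3) × 241.171875 = 35.170898
Exact value: 35.170898
Error: 0.000000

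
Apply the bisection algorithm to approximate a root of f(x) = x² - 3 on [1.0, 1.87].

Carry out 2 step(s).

f(x) = x² - 3
Initial interval: [1.0, 1.87]

Iteration 1:
  c_1 = (1.000000 + 1.870000)/2 = 1.435000
  f(c_1) = f(1.435000) = -0.940775
  f(a) × f(c) ≥ 0, new interval: [1.435000, 1.870000]
Iteration 2:
  c_2 = (1.435000 + 1.870000)/2 = 1.652500
  f(c_2) = f(1.652500) = -0.269244
  f(a) × f(c) ≥ 0, new interval: [1.652500, 1.870000]

After 2 iteration(s), the approximation is c_2 = 1.652500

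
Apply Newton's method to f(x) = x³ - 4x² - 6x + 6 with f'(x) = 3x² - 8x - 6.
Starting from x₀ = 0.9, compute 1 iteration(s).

f(x) = x³ - 4x² - 6x + 6
f'(x) = 3x² - 8x - 6
x₀ = 0.9

Newton-Raphson formula: x_{n+1} = x_n - f(x_n)/f'(x_n)

Iteration 1:
  f(0.900000) = -1.911000
  f'(0.900000) = -10.770000
  x_1 = 0.900000 - (-1.911000)/(-10.770000) = 0.722563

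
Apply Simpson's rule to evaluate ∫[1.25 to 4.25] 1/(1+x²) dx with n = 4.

f(x) = 1/(1+x²)
a = 1.25, b = 4.25, n = 4
h = (b - a)/n = 0.750000

Simpson's rule: (h/3)[f(x₀) + 4f(x₁) + 2f(x₂) + ... + f(xₙ)]

x_0 = 1.2500, f(x_0) = 0.390244, coefficient = 1
x_1 = 2.0000, f(x_1) = 0.200000, coefficient = 4
x_2 = 2.7500, f(x_2) = 0.116788, coefficient = 2
x_3 = 3.5000, f(x_3) = 0.075472, coefficient = 4
x_4 = 4.2500, f(x_4) = 0.052459, coefficient = 1

I ≈ (0.750000/3) × 1.778166 = 0.444542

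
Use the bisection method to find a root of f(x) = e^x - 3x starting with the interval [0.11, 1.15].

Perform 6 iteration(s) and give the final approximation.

f(x) = e^x - 3x
Initial interval: [0.11, 1.15]

Iteration 1:
  c_1 = (0.110000 + 1.150000)/2 = 0.630000
  f(c_1) = f(0.630000) = -0.012389
  f(a) × f(c) < 0, new interval: [0.110000, 0.630000]
Iteration 2:
  c_2 = (0.110000 + 0.630000)/2 = 0.370000
  f(c_2) = f(0.370000) = 0.337735
  f(a) × f(c) ≥ 0, new interval: [0.370000, 0.630000]
Iteration 3:
  c_3 = (0.370000 + 0.630000)/2 = 0.500000
  f(c_3) = f(0.500000) = 0.148721
  f(a) × f(c) ≥ 0, new interval: [0.500000, 0.630000]
Iteration 4:
  c_4 = (0.500000 + 0.630000)/2 = 0.565000
  f(c_4) = f(0.565000) = 0.064448
  f(a) × f(c) ≥ 0, new interval: [0.565000, 0.630000]
Iteration 5:
  c_5 = (0.565000 + 0.630000)/2 = 0.597500
  f(c_5) = f(0.597500) = 0.025069
  f(a) × f(c) ≥ 0, new interval: [0.597500, 0.630000]
Iteration 6:
  c_6 = (0.597500 + 0.630000)/2 = 0.613750
  f(c_6) = f(0.613750) = 0.006096
  f(a) × f(c) ≥ 0, new interval: [0.613750, 0.630000]

After 6 iteration(s), the approximation is c_6 = 0.613750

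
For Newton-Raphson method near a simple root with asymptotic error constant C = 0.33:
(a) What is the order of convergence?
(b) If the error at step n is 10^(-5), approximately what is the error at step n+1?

(a) Newton-Raphson has quadratic (order 2) convergence near simple roots.
    This means |e_{n+1}| ≈ C|e_n|².

(b) With |e_n| = 10^(-5) and C = 0.33:
    |e_{n+1}| ≈ 0.33 × (10^(-5))² = 0.33 × 10^(-10)

(a) 2 (quadratic); (b) |e_{n+1}| ≈ 3.300e-11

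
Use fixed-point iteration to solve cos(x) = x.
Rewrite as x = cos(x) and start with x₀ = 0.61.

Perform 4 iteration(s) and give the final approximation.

Equation: cos(x) = x
Fixed-point form: x = cos(x)
x₀ = 0.61

x_1 = g(0.610000) = 0.819648
x_2 = g(0.819648) = 0.682479
x_3 = g(0.682479) = 0.776012
x_4 = g(0.776012) = 0.713713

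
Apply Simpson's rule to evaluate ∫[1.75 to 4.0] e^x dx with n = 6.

f(x) = e^x
a = 1.75, b = 4.0, n = 6
h = (b - a)/n = 0.375000

Simpson's rule: (h/3)[f(x₀) + 4f(x₁) + 2f(x₂) + ... + f(xₙ)]

x_0 = 1.7500, f(x_0) = 5.754603, coefficient = 1
x_1 = 2.1250, f(x_1) = 8.372897, coefficient = 4
x_2 = 2.5000, f(x_2) = 12.182494, coefficient = 2
x_3 = 2.8750, f(x_3) = 17.725424, coefficient = 4
x_4 = 3.2500, f(x_4) = 25.790340, coefficient = 2
x_5 = 3.6250, f(x_5) = 37.524723, coefficient = 4
x_6 = 4.0000, f(x_6) = 54.598150, coefficient = 1

I ≈ (0.375000/3) × 390.790600 = 48.848825
Exact value: 48.843547
Error: 0.005278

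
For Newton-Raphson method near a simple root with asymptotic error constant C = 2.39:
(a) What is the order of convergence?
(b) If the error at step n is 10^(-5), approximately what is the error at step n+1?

(a) Newton-Raphson has quadratic (order 2) convergence near simple roots.
    This means |e_{n+1}| ≈ C|e_n|².

(b) With |e_n| = 10^(-5) and C = 2.39:
    |e_{n+1}| ≈ 2.39 × (10^(-5))² = 2.39 × 10^(-10)

(a) 2 (quadratic); (b) |e_{n+1}| ≈ 2.390e-10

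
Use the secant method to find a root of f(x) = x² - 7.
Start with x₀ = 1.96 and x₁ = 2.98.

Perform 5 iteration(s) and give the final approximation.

f(x) = x² - 7
x₀ = 1.96, x₁ = 2.98

Secant formula: x_{n+1} = x_n - f(x_n)(x_n - x_{n-1})/(f(x_n) - f(x_{n-1}))

Iteration 1:
  f(1.960000) = -3.158400
  f(2.980000) = 1.880400
  x_2 = 2.980000 - 1.880400×(2.980000 - 1.960000)/(1.880400 - (-3.158400))
       = 2.599352
Iteration 2:
  f(2.980000) = 1.880400
  f(2.599352) = -0.243368
  x_3 = 2.599352 - (-0.243368)×(2.599352 - 2.980000)/(-0.243368 - 1.880400)
       = 2.642972
Iteration 3:
  f(2.599352) = -0.243368
  f(2.642972) = -0.014701
  x_4 = 2.642972 - (-0.014701)×(2.642972 - 2.599352)/(-0.014701 - (-0.243368))
       = 2.645776
Iteration 4:
  f(2.642972) = -0.014701
  f(2.645776) = 0.000130
  x_5 = 2.645776 - 0.000130×(2.645776 - 2.642972)/(0.000130 - (-0.014701))
       = 2.645751
Iteration 5:
  f(2.645776) = 0.000130
  f(2.645751) = 0.000000
  x_6 = 2.645751 - 0.000000×(2.645751 - 2.645776)/(0.000000 - 0.000130)
       = 2.645751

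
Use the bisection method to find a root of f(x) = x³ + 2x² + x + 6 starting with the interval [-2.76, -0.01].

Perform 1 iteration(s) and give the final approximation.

f(x) = x³ + 2x² + x + 6
Initial interval: [-2.76, -0.01]

Iteration 1:
  c_1 = (-2.760000 + (-0.010000))/2 = -1.385000
  f(c_1) = f(-1.385000) = 5.794708
  f(a) × f(c) < 0, new interval: [-2.760000, -1.385000]

After 1 iteration(s), the approximation is c_1 = -1.385000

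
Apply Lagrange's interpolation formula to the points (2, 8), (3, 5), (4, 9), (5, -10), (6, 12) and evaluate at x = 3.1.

Lagrange interpolation formula:
P(x) = Σ yᵢ × Lᵢ(x)
where Lᵢ(x) = Π_{j≠i} (x - xⱼ)/(xᵢ - xⱼ)

L_0(3.1) = (3.1 - 3)/(2 - 3) × (3.1 - 4)/(2 - 4) × (3.1 - 5)/(2 - 5) × (3.1 - 6)/(2 - 6) = -0.020663
L_1(3.1) = (3.1 - 2)/(3 - 2) × (3.1 - 4)/(3 - 4) × (3.1 - 5)/(3 - 5) × (3.1 - 6)/(3 - 6) = 0.909150
L_2(3.1) = (3.1 - 2)/(4 - 2) × (3.1 - 3)/(4 - 3) × (3.1 - 5)/(4 - 5) × (3.1 - 6)/(4 - 6) = 0.151525
L_3(3.1) = (3.1 - 2)/(5 - 2) × (3.1 - 3)/(5 - 3) × (3.1 - 4)/(5 - 4) × (3.1 - 6)/(5 - 6) = -0.047850
L_4(3.1) = (3.1 - 2)/(6 - 2) × (3.1 - 3)/(6 - 3) × (3.1 - 4)/(6 - 4) × (3.1 - 5)/(6 - 5) = 0.007838

P(3.1) = 8×L_0(3.1) + 5×L_1(3.1) + 9×L_2(3.1) + (-10)×L_3(3.1) + 12×L_4(3.1)
P(3.1) = 6.316725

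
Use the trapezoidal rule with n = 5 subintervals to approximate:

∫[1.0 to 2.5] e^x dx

f(x) = e^x
a = 1.0, b = 2.5, n = 5
h = (b - a)/n = 0.300000

Trapezoidal rule: (h/2)[f(x₀) + 2f(x₁) + 2f(x₂) + ... + f(xₙ)]

x_0 = 1.0000, f(x_0) = 2.718282, coefficient = 1
x_1 = 1.3000, f(x_1) = 3.669297, coefficient = 2
x_2 = 1.6000, f(x_2) = 4.953032, coefficient = 2
x_3 = 1.9000, f(x_3) = 6.685894, coefficient = 2
x_4 = 2.2000, f(x_4) = 9.025013, coefficient = 2
x_5 = 2.5000, f(x_5) = 12.182494, coefficient = 1

I ≈ (0.300000/2) × 63.567250 = 9.535087
Exact value: 9.464212
Error: 0.070875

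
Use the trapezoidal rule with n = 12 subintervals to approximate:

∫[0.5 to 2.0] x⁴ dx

f(x) = x⁴
a = 0.5, b = 2.0, n = 12
h = (b - a)/n = 0.125000

Trapezoidal rule: (h/2)[f(x₀) + 2f(x₁) + 2f(x₂) + ... + f(xₙ)]

x_0 = 0.5000, f(x_0) = 0.062500, coefficient = 1
x_1 = 0.6250, f(x_1) = 0.152588, coefficient = 2
x_2 = 0.7500, f(x_2) = 0.316406, coefficient = 2
x_3 = 0.8750, f(x_3) = 0.586182, coefficient = 2
x_4 = 1.0000, f(x_4) = 1.000000, coefficient = 2
x_5 = 1.1250, f(x_5) = 1.601807, coefficient = 2
x_6 = 1.2500, f(x_6) = 2.441406, coefficient = 2
x_7 = 1.3750, f(x_7) = 3.574463, coefficient = 2
x_8 = 1.5000, f(x_8) = 5.062500, coefficient = 2
x_9 = 1.6250, f(x_9) = 6.972900, coefficient = 2
x_10 = 1.7500, f(x_10) = 9.378906, coefficient = 2
x_11 = 1.8750, f(x_11) = 12.359619, coefficient = 2
x_12 = 2.0000, f(x_12) = 16.000000, coefficient = 1

I ≈ (0.125000/2) × 102.956055 = 6.434753
Exact value: 6.393750
Error: 0.041003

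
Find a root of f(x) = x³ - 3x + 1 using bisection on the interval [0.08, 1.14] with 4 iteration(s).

f(x) = x³ - 3x + 1
Initial interval: [0.08, 1.14]

Iteration 1:
  c_1 = (0.080000 + 1.140000)/2 = 0.610000
  f(c_1) = f(0.610000) = -0.603019
  f(a) × f(c) < 0, new interval: [0.080000, 0.610000]
Iteration 2:
  c_2 = (0.080000 + 0.610000)/2 = 0.345000
  f(c_2) = f(0.345000) = 0.006064
  f(a) × f(c) ≥ 0, new interval: [0.345000, 0.610000]
Iteration 3:
  c_3 = (0.345000 + 0.610000)/2 = 0.477500
  f(c_3) = f(0.477500) = -0.323627
  f(a) × f(c) < 0, new interval: [0.345000, 0.477500]
Iteration 4:
  c_4 = (0.345000 + 0.477500)/2 = 0.411250
  f(c_4) = f(0.411250) = -0.164197
  f(a) × f(c) < 0, new interval: [0.345000, 0.411250]

After 4 iteration(s), the approximation is c_4 = 0.411250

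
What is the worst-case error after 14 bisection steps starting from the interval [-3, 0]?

Bisection error bound: |error| ≤ (b-a)/2^n
|error| ≤ (0 - (-3))/2^14 = 3/2^14
|error| ≤ 0.0001831055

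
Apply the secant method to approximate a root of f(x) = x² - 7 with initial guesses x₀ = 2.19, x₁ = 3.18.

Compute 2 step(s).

f(x) = x² - 7
x₀ = 2.19, x₁ = 3.18

Secant formula: x_{n+1} = x_n - f(x_n)(x_n - x_{n-1})/(f(x_n) - f(x_{n-1}))

Iteration 1:
  f(2.190000) = -2.203900
  f(3.180000) = 3.112400
  x_2 = 3.180000 - 3.112400×(3.180000 - 2.190000)/(3.112400 - (-2.203900))
       = 2.600410
Iteration 2:
  f(3.180000) = 3.112400
  f(2.600410) = -0.237869
  x_3 = 2.600410 - (-0.237869)×(2.600410 - 3.180000)/(-0.237869 - 3.112400)
       = 2.641561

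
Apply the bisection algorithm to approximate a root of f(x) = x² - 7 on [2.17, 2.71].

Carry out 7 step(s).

f(x) = x² - 7
Initial interval: [2.17, 2.71]

Iteration 1:
  c_1 = (2.170000 + 2.710000)/2 = 2.440000
  f(c_1) = f(2.440000) = -1.046400
  f(a) × f(c) ≥ 0, new interval: [2.440000, 2.710000]
Iteration 2:
  c_2 = (2.440000 + 2.710000)/2 = 2.575000
  f(c_2) = f(2.575000) = -0.369375
  f(a) × f(c) ≥ 0, new interval: [2.575000, 2.710000]
Iteration 3:
  c_3 = (2.575000 + 2.710000)/2 = 2.642500
  f(c_3) = f(2.642500) = -0.017194
  f(a) × f(c) ≥ 0, new interval: [2.642500, 2.710000]
Iteration 4:
  c_4 = (2.642500 + 2.710000)/2 = 2.676250
  f(c_4) = f(2.676250) = 0.162314
  f(a) × f(c) < 0, new interval: [2.642500, 2.676250]
Iteration 5:
  c_5 = (2.642500 + 2.676250)/2 = 2.659375
  f(c_5) = f(2.659375) = 0.072275
  f(a) × f(c) < 0, new interval: [2.642500, 2.659375]
Iteration 6:
  c_6 = (2.642500 + 2.659375)/2 = 2.650937
  f(c_6) = f(2.650937) = 0.027470
  f(a) × f(c) < 0, new interval: [2.642500, 2.650937]
Iteration 7:
  c_7 = (2.642500 + 2.650937)/2 = 2.646719
  f(c_7) = f(2.646719) = 0.005120
  f(a) × f(c) < 0, new interval: [2.642500, 2.646719]

After 7 iteration(s), the approximation is c_7 = 2.646719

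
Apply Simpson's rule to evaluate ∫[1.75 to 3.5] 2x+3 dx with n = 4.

f(x) = 2x+3
a = 1.75, b = 3.5, n = 4
h = (b - a)/n = 0.437500

Simpson's rule: (h/3)[f(x₀) + 4f(x₁) + 2f(x₂) + ... + f(xₙ)]

x_0 = 1.7500, f(x_0) = 6.500000, coefficient = 1
x_1 = 2.1875, f(x_1) = 7.375000, coefficient = 4
x_2 = 2.6250, f(x_2) = 8.250000, coefficient = 2
x_3 = 3.0625, f(x_3) = 9.125000, coefficient = 4
x_4 = 3.5000, f(x_4) = 10.000000, coefficient = 1

I ≈ (0.437500/3) × 99.000000 = 14.437500
Exact value: 14.437500
Error: 0.000000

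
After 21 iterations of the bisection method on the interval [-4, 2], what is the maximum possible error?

Bisection error bound: |error| ≤ (b-a)/2^n
|error| ≤ (2 - (-4))/2^21 = 6/2^21
|error| ≤ 0.0000028610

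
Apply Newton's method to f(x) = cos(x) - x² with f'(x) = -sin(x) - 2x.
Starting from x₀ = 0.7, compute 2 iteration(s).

f(x) = cos(x) - x²
f'(x) = -sin(x) - 2x
x₀ = 0.7

Newton-Raphson formula: x_{n+1} = x_n - f(x_n)/f'(x_n)

Iteration 1:
  f(0.700000) = 0.274842
  f'(0.700000) = -2.044218
  x_1 = 0.700000 - 0.274842/(-2.044218) = 0.834449
Iteration 2:
  f(0.834449) = -0.024718
  f'(0.834449) = -2.409823
  x_2 = 0.834449 - (-0.024718)/(-2.409823) = 0.824191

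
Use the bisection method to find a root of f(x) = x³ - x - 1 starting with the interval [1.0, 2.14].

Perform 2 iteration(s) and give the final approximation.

f(x) = x³ - x - 1
Initial interval: [1.0, 2.14]

Iteration 1:
  c_1 = (1.000000 + 2.140000)/2 = 1.570000
  f(c_1) = f(1.570000) = 1.299893
  f(a) × f(c) < 0, new interval: [1.000000, 1.570000]
Iteration 2:
  c_2 = (1.000000 + 1.570000)/2 = 1.285000
  f(c_2) = f(1.285000) = -0.163176
  f(a) × f(c) ≥ 0, new interval: [1.285000, 1.570000]

After 2 iteration(s), the approximation is c_2 = 1.285000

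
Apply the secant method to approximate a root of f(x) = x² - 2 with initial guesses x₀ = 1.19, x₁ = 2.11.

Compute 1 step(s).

f(x) = x² - 2
x₀ = 1.19, x₁ = 2.11

Secant formula: x_{n+1} = x_n - f(x_n)(x_n - x_{n-1})/(f(x_n) - f(x_{n-1}))

Iteration 1:
  f(1.190000) = -0.583900
  f(2.110000) = 2.452100
  x_2 = 2.110000 - 2.452100×(2.110000 - 1.190000)/(2.452100 - (-0.583900))
       = 1.366939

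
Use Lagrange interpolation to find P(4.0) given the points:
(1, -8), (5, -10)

Lagrange interpolation formula:
P(x) = Σ yᵢ × Lᵢ(x)
where Lᵢ(x) = Π_{j≠i} (x - xⱼ)/(xᵢ - xⱼ)

L_0(4.0) = (4.0 - 5)/(1 - 5) = 0.250000
L_1(4.0) = (4.0 - 1)/(5 - 1) = 0.750000

P(4.0) = (-8)×L_0(4.0) + (-10)×L_1(4.0)
P(4.0) = -9.500000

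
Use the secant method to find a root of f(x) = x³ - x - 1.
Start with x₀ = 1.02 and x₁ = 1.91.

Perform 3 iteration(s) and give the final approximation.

f(x) = x³ - x - 1
x₀ = 1.02, x₁ = 1.91

Secant formula: x_{n+1} = x_n - f(x_n)(x_n - x_{n-1})/(f(x_n) - f(x_{n-1}))

Iteration 1:
  f(1.020000) = -0.958792
  f(1.910000) = 4.057871
  x_2 = 1.910000 - 4.057871×(1.910000 - 1.020000)/(4.057871 - (-0.958792))
       = 1.190098
Iteration 2:
  f(1.910000) = 4.057871
  f(1.190098) = -0.504522
  x_3 = 1.190098 - (-0.504522)×(1.190098 - 1.910000)/(-0.504522 - 4.057871)
       = 1.269707
Iteration 3:
  f(1.190098) = -0.504522
  f(1.269707) = -0.222742
  x_4 = 1.269707 - (-0.222742)×(1.269707 - 1.190098)/(-0.222742 - (-0.504522))
       = 1.332636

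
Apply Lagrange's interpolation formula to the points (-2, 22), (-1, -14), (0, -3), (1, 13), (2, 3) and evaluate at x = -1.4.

Lagrange interpolation formula:
P(x) = Σ yᵢ × Lᵢ(x)
where Lᵢ(x) = Π_{j≠i} (x - xⱼ)/(xᵢ - xⱼ)

L_0(-1.4) = (-1.4 - (-1))/(-2 - (-1)) × (-1.4 - 0)/(-2 - 0) × (-1.4 - 1)/(-2 - 1) × (-1.4 - 2)/(-2 - 2) = 0.190400
L_1(-1.4) = (-1.4 - (-2))/(-1 - (-2)) × (-1.4 - 0)/(-1 - 0) × (-1.4 - 1)/(-1 - 1) × (-1.4 - 2)/(-1 - 2) = 1.142400
L_2(-1.4) = (-1.4 - (-2))/(0 - (-2)) × (-1.4 - (-1))/(0 - (-1)) × (-1.4 - 1)/(0 - 1) × (-1.4 - 2)/(0 - 2) = -0.489600
L_3(-1.4) = (-1.4 - (-2))/(1 - (-2)) × (-1.4 - (-1))/(1 - (-1)) × (-1.4 - 0)/(1 - 0) × (-1.4 - 2)/(1 - 2) = 0.190400
L_4(-1.4) = (-1.4 - (-2))/(2 - (-2)) × (-1.4 - (-1))/(2 - (-1)) × (-1.4 - 0)/(2 - 0) × (-1.4 - 1)/(2 - 1) = -0.033600

P(-1.4) = 22×L_0(-1.4) + (-14)×L_1(-1.4) + (-3)×L_2(-1.4) + 13×L_3(-1.4) + 3×L_4(-1.4)
P(-1.4) = -7.961600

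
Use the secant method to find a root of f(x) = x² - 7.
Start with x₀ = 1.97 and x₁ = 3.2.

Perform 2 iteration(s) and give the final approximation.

f(x) = x² - 7
x₀ = 1.97, x₁ = 3.2

Secant formula: x_{n+1} = x_n - f(x_n)(x_n - x_{n-1})/(f(x_n) - f(x_{n-1}))

Iteration 1:
  f(1.970000) = -3.119100
  f(3.200000) = 3.240000
  x_2 = 3.200000 - 3.240000×(3.200000 - 1.970000)/(3.240000 - (-3.119100))
       = 2.573308
Iteration 2:
  f(3.200000) = 3.240000
  f(2.573308) = -0.378088
  x_3 = 2.573308 - (-0.378088)×(2.573308 - 3.200000)/(-0.378088 - 3.240000)
       = 2.638797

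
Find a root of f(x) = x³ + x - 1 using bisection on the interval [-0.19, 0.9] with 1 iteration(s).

f(x) = x³ + x - 1
Initial interval: [-0.19, 0.9]

Iteration 1:
  c_1 = (-0.190000 + 0.900000)/2 = 0.355000
  f(c_1) = f(0.355000) = -0.600261
  f(a) × f(c) ≥ 0, new interval: [0.355000, 0.900000]

After 1 iteration(s), the approximation is c_1 = 0.355000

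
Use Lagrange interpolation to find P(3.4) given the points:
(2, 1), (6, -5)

Lagrange interpolation formula:
P(x) = Σ yᵢ × Lᵢ(x)
where Lᵢ(x) = Π_{j≠i} (x - xⱼ)/(xᵢ - xⱼ)

L_0(3.4) = (3.4 - 6)/(2 - 6) = 0.650000
L_1(3.4) = (3.4 - 2)/(6 - 2) = 0.350000

P(3.4) = 1×L_0(3.4) + (-5)×L_1(3.4)
P(3.4) = -1.100000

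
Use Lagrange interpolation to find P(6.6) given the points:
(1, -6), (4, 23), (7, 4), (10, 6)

Lagrange interpolation formula:
P(x) = Σ yᵢ × Lᵢ(x)
where Lᵢ(x) = Π_{j≠i} (x - xⱼ)/(xᵢ - xⱼ)

L_0(6.6) = (6.6 - 4)/(1 - 4) × (6.6 - 7)/(1 - 7) × (6.6 - 10)/(1 - 10) = -0.021827
L_1(6.6) = (6.6 - 1)/(4 - 1) × (6.6 - 7)/(4 - 7) × (6.6 - 10)/(4 - 10) = 0.141037
L_2(6.6) = (6.6 - 1)/(7 - 1) × (6.6 - 4)/(7 - 4) × (6.6 - 10)/(7 - 10) = 0.916741
L_3(6.6) = (6.6 - 1)/(10 - 1) × (6.6 - 4)/(10 - 4) × (6.6 - 7)/(10 - 7) = -0.035951

P(6.6) = (-6)×L_0(6.6) + 23×L_1(6.6) + 4×L_2(6.6) + 6×L_3(6.6)
P(6.6) = 6.826074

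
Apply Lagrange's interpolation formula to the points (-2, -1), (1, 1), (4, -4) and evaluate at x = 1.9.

Lagrange interpolation formula:
P(x) = Σ yᵢ × Lᵢ(x)
where Lᵢ(x) = Π_{j≠i} (x - xⱼ)/(xᵢ - xⱼ)

L_0(1.9) = (1.9 - 1)/(-2 - 1) × (1.9 - 4)/(-2 - 4) = -0.105000
L_1(1.9) = (1.9 - (-2))/(1 - (-2)) × (1.9 - 4)/(1 - 4) = 0.910000
L_2(1.9) = (1.9 - (-2))/(4 - (-2)) × (1.9 - 1)/(4 - 1) = 0.195000

P(1.9) = (-1)×L_0(1.9) + 1×L_1(1.9) + (-4)×L_2(1.9)
P(1.9) = 0.235000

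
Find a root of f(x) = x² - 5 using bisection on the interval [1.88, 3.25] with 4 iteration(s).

f(x) = x² - 5
Initial interval: [1.88, 3.25]

Iteration 1:
  c_1 = (1.880000 + 3.250000)/2 = 2.565000
  f(c_1) = f(2.565000) = 1.579225
  f(a) × f(c) < 0, new interval: [1.880000, 2.565000]
Iteration 2:
  c_2 = (1.880000 + 2.565000)/2 = 2.222500
  f(c_2) = f(2.222500) = -0.060494
  f(a) × f(c) ≥ 0, new interval: [2.222500, 2.565000]
Iteration 3:
  c_3 = (2.222500 + 2.565000)/2 = 2.393750
  f(c_3) = f(2.393750) = 0.730039
  f(a) × f(c) < 0, new interval: [2.222500, 2.393750]
Iteration 4:
  c_4 = (2.222500 + 2.393750)/2 = 2.308125
  f(c_4) = f(2.308125) = 0.327441
  f(a) × f(c) < 0, new interval: [2.222500, 2.308125]

After 4 iteration(s), the approximation is c_4 = 2.308125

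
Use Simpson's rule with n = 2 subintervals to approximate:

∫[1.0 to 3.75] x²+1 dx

f(x) = x²+1
a = 1.0, b = 3.75, n = 2
h = (b - a)/n = 1.375000

Simpson's rule: (h/3)[f(x₀) + 4f(x₁) + 2f(x₂) + ... + f(xₙ)]

x_0 = 1.0000, f(x_0) = 2.000000, coefficient = 1
x_1 = 2.3750, f(x_1) = 6.640625, coefficient = 4
x_2 = 3.7500, f(x_2) = 15.062500, coefficient = 1

I ≈ (1.375000/3) × 43.625000 = 19.994792
Exact value: 19.994792
Error: 0.000000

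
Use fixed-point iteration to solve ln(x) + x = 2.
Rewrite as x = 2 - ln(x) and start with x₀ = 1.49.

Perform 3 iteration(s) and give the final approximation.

Equation: ln(x) + x = 2
Fixed-point form: x = 2 - ln(x)
x₀ = 1.49

x_1 = g(1.490000) = 1.601224
x_2 = g(1.601224) = 1.529232
x_3 = g(1.529232) = 1.575235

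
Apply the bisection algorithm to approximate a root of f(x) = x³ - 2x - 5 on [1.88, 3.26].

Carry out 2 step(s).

f(x) = x³ - 2x - 5
Initial interval: [1.88, 3.26]

Iteration 1:
  c_1 = (1.880000 + 3.260000)/2 = 2.570000
  f(c_1) = f(2.570000) = 6.834593
  f(a) × f(c) < 0, new interval: [1.880000, 2.570000]
Iteration 2:
  c_2 = (1.880000 + 2.570000)/2 = 2.225000
  f(c_2) = f(2.225000) = 1.565141
  f(a) × f(c) < 0, new interval: [1.880000, 2.225000]

After 2 iteration(s), the approximation is c_2 = 2.225000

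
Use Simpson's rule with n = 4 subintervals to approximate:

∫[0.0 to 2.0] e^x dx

f(x) = e^x
a = 0.0, b = 2.0, n = 4
h = (b - a)/n = 0.500000

Simpson's rule: (h/3)[f(x₀) + 4f(x₁) + 2f(x₂) + ... + f(xₙ)]

x_0 = 0.0000, f(x_0) = 1.000000, coefficient = 1
x_1 = 0.5000, f(x_1) = 1.648721, coefficient = 4
x_2 = 1.0000, f(x_2) = 2.718282, coefficient = 2
x_3 = 1.5000, f(x_3) = 4.481689, coefficient = 4
x_4 = 2.0000, f(x_4) = 7.389056, coefficient = 1

I ≈ (0.500000/3) × 38.347261 = 6.391210
Exact value: 6.389056
Error: 0.002154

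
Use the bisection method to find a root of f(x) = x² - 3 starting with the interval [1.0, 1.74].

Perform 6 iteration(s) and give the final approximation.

f(x) = x² - 3
Initial interval: [1.0, 1.74]

Iteration 1:
  c_1 = (1.000000 + 1.740000)/2 = 1.370000
  f(c_1) = f(1.370000) = -1.123100
  f(a) × f(c) ≥ 0, new interval: [1.370000, 1.740000]
Iteration 2:
  c_2 = (1.370000 + 1.740000)/2 = 1.555000
  f(c_2) = f(1.555000) = -0.581975
  f(a) × f(c) ≥ 0, new interval: [1.555000, 1.740000]
Iteration 3:
  c_3 = (1.555000 + 1.740000)/2 = 1.647500
  f(c_3) = f(1.647500) = -0.285744
  f(a) × f(c) ≥ 0, new interval: [1.647500, 1.740000]
Iteration 4:
  c_4 = (1.647500 + 1.740000)/2 = 1.693750
  f(c_4) = f(1.693750) = -0.131211
  f(a) × f(c) ≥ 0, new interval: [1.693750, 1.740000]
Iteration 5:
  c_5 = (1.693750 + 1.740000)/2 = 1.716875
  f(c_5) = f(1.716875) = -0.052340
  f(a) × f(c) ≥ 0, new interval: [1.716875, 1.740000]
Iteration 6:
  c_6 = (1.716875 + 1.740000)/2 = 1.728438
  f(c_6) = f(1.728438) = -0.012504
  f(a) × f(c) ≥ 0, new interval: [1.728438, 1.740000]

After 6 iteration(s), the approximation is c_6 = 1.728438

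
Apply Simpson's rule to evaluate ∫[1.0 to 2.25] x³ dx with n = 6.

f(x) = x³
a = 1.0, b = 2.25, n = 6
h = (b - a)/n = 0.208333

Simpson's rule: (h/3)[f(x₀) + 4f(x₁) + 2f(x₂) + ... + f(xₙ)]

x_0 = 1.0000, f(x_0) = 1.000000, coefficient = 1
x_1 = 1.2083, f(x_1) = 1.764251, coefficient = 4
x_2 = 1.4167, f(x_2) = 2.843171, coefficient = 2
x_3 = 1.6250, f(x_3) = 4.291016, coefficient = 4
x_4 = 1.8333, f(x_4) = 6.162037, coefficient = 2
x_5 = 2.0417, f(x_5) = 8.510489, coefficient = 4
x_6 = 2.2500, f(x_6) = 11.390625, coefficient = 1

I ≈ (0.208333/3) × 88.664063 = 6.157227
Exact value: 6.157227
Error: 0.000000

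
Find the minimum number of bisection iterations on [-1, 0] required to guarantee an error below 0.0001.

We need (b-a)/2^n ≤ 0.0001
(0 - (-1))/2^n ≤ 0.0001
1/2^n ≤ 0.0001
2^n ≥ 10000
n ≥ log₂(10000) = 13.29
n ≥ 14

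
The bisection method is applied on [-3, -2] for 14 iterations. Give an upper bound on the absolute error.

Bisection error bound: |error| ≤ (b-a)/2^n
|error| ≤ (-2 - (-3))/2^14 = 1/2^14
|error| ≤ 0.0000610352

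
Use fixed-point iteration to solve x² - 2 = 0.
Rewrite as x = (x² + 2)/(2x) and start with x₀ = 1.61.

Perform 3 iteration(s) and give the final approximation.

Equation: x² - 2 = 0
Fixed-point form: x = (x² + 2)/(2x)
x₀ = 1.61

x_1 = g(1.610000) = 1.426118
x_2 = g(1.426118) = 1.414263
x_3 = g(1.414263) = 1.414214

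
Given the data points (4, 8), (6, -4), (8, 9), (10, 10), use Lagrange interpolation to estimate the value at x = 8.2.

Lagrange interpolation formula:
P(x) = Σ yᵢ × Lᵢ(x)
where Lᵢ(x) = Π_{j≠i} (x - xⱼ)/(xᵢ - xⱼ)

L_0(8.2) = (8.2 - 6)/(4 - 6) × (8.2 - 8)/(4 - 8) × (8.2 - 10)/(4 - 10) = 0.016500
L_1(8.2) = (8.2 - 4)/(6 - 4) × (8.2 - 8)/(6 - 8) × (8.2 - 10)/(6 - 10) = -0.094500
L_2(8.2) = (8.2 - 4)/(8 - 4) × (8.2 - 6)/(8 - 6) × (8.2 - 10)/(8 - 10) = 1.039500
L_3(8.2) = (8.2 - 4)/(10 - 4) × (8.2 - 6)/(10 - 6) × (8.2 - 8)/(10 - 8) = 0.038500

P(8.2) = 8×L_0(8.2) + (-4)×L_1(8.2) + 9×L_2(8.2) + 10×L_3(8.2)
P(8.2) = 10.250500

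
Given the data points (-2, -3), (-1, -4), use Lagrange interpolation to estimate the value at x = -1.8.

Lagrange interpolation formula:
P(x) = Σ yᵢ × Lᵢ(x)
where Lᵢ(x) = Π_{j≠i} (x - xⱼ)/(xᵢ - xⱼ)

L_0(-1.8) = (-1.8 - (-1))/(-2 - (-1)) = 0.800000
L_1(-1.8) = (-1.8 - (-2))/(-1 - (-2)) = 0.200000

P(-1.8) = (-3)×L_0(-1.8) + (-4)×L_1(-1.8)
P(-1.8) = -3.200000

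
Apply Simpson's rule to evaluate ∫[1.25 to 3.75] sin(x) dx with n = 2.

f(x) = sin(x)
a = 1.25, b = 3.75, n = 2
h = (b - a)/n = 1.250000

Simpson's rule: (h/3)[f(x₀) + 4f(x₁) + 2f(x₂) + ... + f(xₙ)]

x_0 = 1.2500, f(x_0) = 0.948985, coefficient = 1
x_1 = 2.5000, f(x_1) = 0.598472, coefficient = 4
x_2 = 3.7500, f(x_2) = -0.571561, coefficient = 1

I ≈ (1.250000/3) × 2.771312 = 1.154713
Exact value: 1.135882
Error: 0.018832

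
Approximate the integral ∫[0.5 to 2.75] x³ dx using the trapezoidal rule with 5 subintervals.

f(x) = x³
a = 0.5, b = 2.75, n = 5
h = (b - a)/n = 0.450000

Trapezoidal rule: (h/2)[f(x₀) + 2f(x₁) + 2f(x₂) + ... + f(xₙ)]

x_0 = 0.5000, f(x_0) = 0.125000, coefficient = 1
x_1 = 0.9500, f(x_1) = 0.857375, coefficient = 2
x_2 = 1.4000, f(x_2) = 2.744000, coefficient = 2
x_3 = 1.8500, f(x_3) = 6.331625, coefficient = 2
x_4 = 2.3000, f(x_4) = 12.167000, coefficient = 2
x_5 = 2.7500, f(x_5) = 20.796875, coefficient = 1

I ≈ (0.450000/2) × 65.121875 = 14.652422
Exact value: 14.282227
Error: 0.370195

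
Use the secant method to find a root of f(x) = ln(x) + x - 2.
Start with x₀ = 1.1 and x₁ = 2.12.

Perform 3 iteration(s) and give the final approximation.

f(x) = ln(x) + x - 2
x₀ = 1.1, x₁ = 2.12

Secant formula: x_{n+1} = x_n - f(x_n)(x_n - x_{n-1})/(f(x_n) - f(x_{n-1}))

Iteration 1:
  f(1.100000) = -0.804690
  f(2.120000) = 0.871416
  x_2 = 2.120000 - 0.871416×(2.120000 - 1.100000)/(0.871416 - (-0.804690))
       = 1.589697
Iteration 2:
  f(2.120000) = 0.871416
  f(1.589697) = 0.053240
  x_3 = 1.589697 - 0.053240×(1.589697 - 2.120000)/(0.053240 - 0.871416)
       = 1.555189
Iteration 3:
  f(1.589697) = 0.053240
  f(1.555189) = -0.003214
  x_4 = 1.555189 - (-0.003214)×(1.555189 - 1.589697)/(-0.003214 - 0.053240)
       = 1.557154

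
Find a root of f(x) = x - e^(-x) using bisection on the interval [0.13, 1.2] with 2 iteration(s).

f(x) = x - e^(-x)
Initial interval: [0.13, 1.2]

Iteration 1:
  c_1 = (0.130000 + 1.200000)/2 = 0.665000
  f(c_1) = f(0.665000) = 0.150726
  f(a) × f(c) < 0, new interval: [0.130000, 0.665000]
Iteration 2:
  c_2 = (0.130000 + 0.665000)/2 = 0.397500
  f(c_2) = f(0.397500) = -0.274498
  f(a) × f(c) ≥ 0, new interval: [0.397500, 0.665000]

After 2 iteration(s), the approximation is c_2 = 0.397500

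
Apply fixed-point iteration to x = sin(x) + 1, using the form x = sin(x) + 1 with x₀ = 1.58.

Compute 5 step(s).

Equation: x = sin(x) + 1
Fixed-point form: x = sin(x) + 1
x₀ = 1.58

x_1 = g(1.580000) = 1.999958
x_2 = g(1.999958) = 1.909315
x_3 = g(1.909315) = 1.943248
x_4 = g(1.943248) = 1.931438
x_5 = g(1.931438) = 1.935671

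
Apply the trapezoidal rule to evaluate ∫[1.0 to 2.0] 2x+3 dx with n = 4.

f(x) = 2x+3
a = 1.0, b = 2.0, n = 4
h = (b - a)/n = 0.250000

Trapezoidal rule: (h/2)[f(x₀) + 2f(x₁) + 2f(x₂) + ... + f(xₙ)]

x_0 = 1.0000, f(x_0) = 5.000000, coefficient = 1
x_1 = 1.2500, f(x_1) = 5.500000, coefficient = 2
x_2 = 1.5000, f(x_2) = 6.000000, coefficient = 2
x_3 = 1.7500, f(x_3) = 6.500000, coefficient = 2
x_4 = 2.0000, f(x_4) = 7.000000, coefficient = 1

I ≈ (0.250000/2) × 48.000000 = 6.000000
Exact value: 6.000000
Error: 0.000000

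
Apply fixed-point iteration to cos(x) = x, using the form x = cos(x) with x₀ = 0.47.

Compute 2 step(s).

Equation: cos(x) = x
Fixed-point form: x = cos(x)
x₀ = 0.47

x_1 = g(0.470000) = 0.891568
x_2 = g(0.891568) = 0.628193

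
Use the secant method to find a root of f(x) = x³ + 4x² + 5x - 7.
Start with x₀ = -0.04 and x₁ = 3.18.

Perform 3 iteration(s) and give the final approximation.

f(x) = x³ + 4x² + 5x - 7
x₀ = -0.04, x₁ = 3.18

Secant formula: x_{n+1} = x_n - f(x_n)(x_n - x_{n-1})/(f(x_n) - f(x_{n-1}))

Iteration 1:
  f(-0.040000) = -7.193664
  f(3.180000) = 81.507032
  x_2 = 3.180000 - 81.507032×(3.180000 - (-0.040000))/(81.507032 - (-7.193664))
       = 0.221143
Iteration 2:
  f(3.180000) = 81.507032
  f(0.221143) = -5.687851
  x_3 = 0.221143 - (-5.687851)×(0.221143 - 3.180000)/(-5.687851 - 81.507032)
       = 0.414154
Iteration 3:
  f(0.221143) = -5.687851
  f(0.414154) = -4.172099
  x_4 = 0.414154 - (-4.172099)×(0.414154 - 0.221143)/(-4.172099 - (-5.687851))
       = 0.945415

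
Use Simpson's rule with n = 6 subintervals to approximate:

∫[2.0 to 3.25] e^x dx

f(x) = e^x
a = 2.0, b = 3.25, n = 6
h = (b - a)/n = 0.208333

Simpson's rule: (h/3)[f(x₀) + 4f(x₁) + 2f(x₂) + ... + f(xₙ)]

x_0 = 2.0000, f(x_0) = 7.389056, coefficient = 1
x_1 = 2.2083, f(x_1) = 9.100536, coefficient = 4
x_2 = 2.4167, f(x_2) = 11.208436, coefficient = 2
x_3 = 2.6250, f(x_3) = 13.804574, coefficient = 4
x_4 = 2.8333, f(x_4) = 17.002040, coefficient = 2
x_5 = 3.0417, f(x_5) = 20.940114, coefficient = 4
x_6 = 3.2500, f(x_6) = 25.790340, coefficient = 1

I ≈ (0.208333/3) × 264.981246 = 18.401475
Exact value: 18.401284
Error: 0.000192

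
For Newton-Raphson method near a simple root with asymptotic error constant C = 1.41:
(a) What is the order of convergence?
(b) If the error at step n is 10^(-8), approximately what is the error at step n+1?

(a) Newton-Raphson has quadratic (order 2) convergence near simple roots.
    This means |e_{n+1}| ≈ C|e_n|².

(b) With |e_n| = 10^(-8) and C = 1.41:
    |e_{n+1}| ≈ 1.41 × (10^(-8))² = 1.41 × 10^(-16)

(a) 2 (quadratic); (b) |e_{n+1}| ≈ 1.410e-16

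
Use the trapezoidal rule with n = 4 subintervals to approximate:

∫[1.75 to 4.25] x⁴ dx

f(x) = x⁴
a = 1.75, b = 4.25, n = 4
h = (b - a)/n = 0.625000

Trapezoidal rule: (h/2)[f(x₀) + 2f(x₁) + 2f(x₂) + ... + f(xₙ)]

x_0 = 1.7500, f(x_0) = 9.378906, coefficient = 1
x_1 = 2.3750, f(x_1) = 31.816650, coefficient = 2
x_2 = 3.0000, f(x_2) = 81.000000, coefficient = 2
x_3 = 3.6250, f(x_3) = 172.676025, coefficient = 2
x_4 = 4.2500, f(x_4) = 326.253906, coefficient = 1

I ≈ (0.625000/2) × 906.618164 = 283.318176
Exact value: 274.033203
Error: 9.284973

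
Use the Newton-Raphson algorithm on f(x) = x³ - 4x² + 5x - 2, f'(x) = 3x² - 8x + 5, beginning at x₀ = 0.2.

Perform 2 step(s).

f(x) = x³ - 4x² + 5x - 2
f'(x) = 3x² - 8x + 5
x₀ = 0.2

Newton-Raphson formula: x_{n+1} = x_n - f(x_n)/f'(x_n)

Iteration 1:
  f(0.200000) = -1.152000
  f'(0.200000) = 3.520000
  x_1 = 0.200000 - (-1.152000)/3.520000 = 0.527273
Iteration 2:
  f(0.527273) = -0.329112
  f'(0.527273) = 1.615868
  x_2 = 0.527273 - (-0.329112)/1.615868 = 0.730948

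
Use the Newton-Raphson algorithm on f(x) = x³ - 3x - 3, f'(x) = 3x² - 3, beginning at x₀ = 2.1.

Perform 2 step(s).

f(x) = x³ - 3x - 3
f'(x) = 3x² - 3
x₀ = 2.1

Newton-Raphson formula: x_{n+1} = x_n - f(x_n)/f'(x_n)

Iteration 1:
  f(2.100000) = -0.039000
  f'(2.100000) = 10.230000
  x_1 = 2.100000 - (-0.039000)/10.230000 = 2.103812
Iteration 2:
  f(2.103812) = 0.000092
  f'(2.103812) = 10.278079
  x_2 = 2.103812 - 0.000092/10.278079 = 2.103803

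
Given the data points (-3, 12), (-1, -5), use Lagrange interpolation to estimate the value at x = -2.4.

Lagrange interpolation formula:
P(x) = Σ yᵢ × Lᵢ(x)
where Lᵢ(x) = Π_{j≠i} (x - xⱼ)/(xᵢ - xⱼ)

L_0(-2.4) = (-2.4 - (-1))/(-3 - (-1)) = 0.700000
L_1(-2.4) = (-2.4 - (-3))/(-1 - (-3)) = 0.300000

P(-2.4) = 12×L_0(-2.4) + (-5)×L_1(-2.4)
P(-2.4) = 6.900000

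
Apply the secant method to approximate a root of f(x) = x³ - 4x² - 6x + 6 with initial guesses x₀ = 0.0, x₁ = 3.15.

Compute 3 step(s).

f(x) = x³ - 4x² - 6x + 6
x₀ = 0.0, x₁ = 3.15

Secant formula: x_{n+1} = x_n - f(x_n)(x_n - x_{n-1})/(f(x_n) - f(x_{n-1}))

Iteration 1:
  f(0.000000) = 6.000000
  f(3.150000) = -21.334125
  x_2 = 3.150000 - (-21.334125)×(3.150000 - 0.000000)/(-21.334125 - 6.000000)
       = 0.691443
Iteration 2:
  f(3.150000) = -21.334125
  f(0.691443) = 0.269539
  x_3 = 0.691443 - 0.269539×(0.691443 - 3.150000)/(0.269539 - (-21.334125))
       = 0.722118
Iteration 3:
  f(0.691443) = 0.269539
  f(0.722118) = -0.041970
  x_4 = 0.722118 - (-0.041970)×(0.722118 - 0.691443)/(-0.041970 - 0.269539)
       = 0.717985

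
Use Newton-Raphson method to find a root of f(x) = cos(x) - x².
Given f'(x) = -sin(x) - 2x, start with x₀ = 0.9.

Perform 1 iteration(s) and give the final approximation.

f(x) = cos(x) - x²
f'(x) = -sin(x) - 2x
x₀ = 0.9

Newton-Raphson formula: x_{n+1} = x_n - f(x_n)/f'(x_n)

Iteration 1:
  f(0.900000) = -0.188390
  f'(0.900000) = -2.583327
  x_1 = 0.900000 - (-0.188390)/(-2.583327) = 0.827075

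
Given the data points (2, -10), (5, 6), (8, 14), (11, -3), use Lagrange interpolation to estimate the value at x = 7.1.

Lagrange interpolation formula:
P(x) = Σ yᵢ × Lᵢ(x)
where Lᵢ(x) = Π_{j≠i} (x - xⱼ)/(xᵢ - xⱼ)

L_0(7.1) = (7.1 - 5)/(2 - 5) × (7.1 - 8)/(2 - 8) × (7.1 - 11)/(2 - 11) = -0.045500
L_1(7.1) = (7.1 - 2)/(5 - 2) × (7.1 - 8)/(5 - 8) × (7.1 - 11)/(5 - 11) = 0.331500
L_2(7.1) = (7.1 - 2)/(8 - 2) × (7.1 - 5)/(8 - 5) × (7.1 - 11)/(8 - 11) = 0.773500
L_3(7.1) = (7.1 - 2)/(11 - 2) × (7.1 - 5)/(11 - 5) × (7.1 - 8)/(11 - 8) = -0.059500

P(7.1) = (-10)×L_0(7.1) + 6×L_1(7.1) + 14×L_2(7.1) + (-3)×L_3(7.1)
P(7.1) = 13.451500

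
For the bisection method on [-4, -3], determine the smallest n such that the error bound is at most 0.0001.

We need (b-a)/2^n ≤ 0.0001
(-3 - (-4))/2^n ≤ 0.0001
1/2^n ≤ 0.0001
2^n ≥ 10000
n ≥ log₂(10000) = 13.29
n ≥ 14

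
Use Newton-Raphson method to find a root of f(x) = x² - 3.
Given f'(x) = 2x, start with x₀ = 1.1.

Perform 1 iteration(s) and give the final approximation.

f(x) = x² - 3
f'(x) = 2x
x₀ = 1.1

Newton-Raphson formula: x_{n+1} = x_n - f(x_n)/f'(x_n)

Iteration 1:
  f(1.100000) = -1.790000
  f'(1.100000) = 2.200000
  x_1 = 1.100000 - (-1.790000)/2.200000 = 1.913636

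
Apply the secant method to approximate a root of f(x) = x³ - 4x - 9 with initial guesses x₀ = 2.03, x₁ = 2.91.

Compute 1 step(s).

f(x) = x³ - 4x - 9
x₀ = 2.03, x₁ = 2.91

Secant formula: x_{n+1} = x_n - f(x_n)(x_n - x_{n-1})/(f(x_n) - f(x_{n-1}))

Iteration 1:
  f(2.030000) = -8.754573
  f(2.910000) = 4.002171
  x_2 = 2.910000 - 4.002171×(2.910000 - 2.030000)/(4.002171 - (-8.754573))
       = 2.633918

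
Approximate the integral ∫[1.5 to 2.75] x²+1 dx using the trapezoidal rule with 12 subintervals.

f(x) = x²+1
a = 1.5, b = 2.75, n = 12
h = (b - a)/n = 0.104167

Trapezoidal rule: (h/2)[f(x₀) + 2f(x₁) + 2f(x₂) + ... + f(xₙ)]

x_0 = 1.5000, f(x_0) = 3.250000, coefficient = 1
x_1 = 1.6042, f(x_1) = 3.573351, coefficient = 2
x_2 = 1.7083, f(x_2) = 3.918403, coefficient = 2
x_3 = 1.8125, f(x_3) = 4.285156, coefficient = 2
x_4 = 1.9167, f(x_4) = 4.673611, coefficient = 2
x_5 = 2.0208, f(x_5) = 5.083767, coefficient = 2
x_6 = 2.1250, f(x_6) = 5.515625, coefficient = 2
x_7 = 2.2292, f(x_7) = 5.969184, coefficient = 2
x_8 = 2.3333, f(x_8) = 6.444444, coefficient = 2
x_9 = 2.4375, f(x_9) = 6.941406, coefficient = 2
x_10 = 2.5417, f(x_10) = 7.460069, coefficient = 2
x_11 = 2.6458, f(x_11) = 8.000434, coefficient = 2
x_12 = 2.7500, f(x_12) = 8.562500, coefficient = 1

I ≈ (0.104167/2) × 135.543403 = 7.059552
Exact value: 7.057292
Error: 0.002261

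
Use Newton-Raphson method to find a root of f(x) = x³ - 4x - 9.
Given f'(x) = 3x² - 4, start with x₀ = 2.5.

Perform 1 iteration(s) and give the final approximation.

f(x) = x³ - 4x - 9
f'(x) = 3x² - 4
x₀ = 2.5

Newton-Raphson formula: x_{n+1} = x_n - f(x_n)/f'(x_n)

Iteration 1:
  f(2.500000) = -3.375000
  f'(2.500000) = 14.750000
  x_1 = 2.500000 - (-3.375000)/14.750000 = 2.728814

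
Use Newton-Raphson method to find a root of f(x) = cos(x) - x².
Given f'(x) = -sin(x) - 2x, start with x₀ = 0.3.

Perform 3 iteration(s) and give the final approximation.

f(x) = cos(x) - x²
f'(x) = -sin(x) - 2x
x₀ = 0.3

Newton-Raphson formula: x_{n+1} = x_n - f(x_n)/f'(x_n)

Iteration 1:
  f(0.300000) = 0.865336
  f'(0.300000) = -0.895520
  x_1 = 0.300000 - 0.865336/(-0.895520) = 1.266295
Iteration 2:
  f(1.266295) = -1.303685
  f'(1.266295) = -3.486586
  x_2 = 1.266295 - (-1.303685)/(-3.486586) = 0.892380
Iteration 3:
  f(0.892380) = -0.168782
  f'(0.892380) = -2.563329
  x_3 = 0.892380 - (-0.168782)/(-2.563329) = 0.826535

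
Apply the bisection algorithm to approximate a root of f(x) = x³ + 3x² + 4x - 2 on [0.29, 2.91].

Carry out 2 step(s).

f(x) = x³ + 3x² + 4x - 2
Initial interval: [0.29, 2.91]

Iteration 1:
  c_1 = (0.290000 + 2.910000)/2 = 1.600000
  f(c_1) = f(1.600000) = 16.176000
  f(a) × f(c) < 0, new interval: [0.290000, 1.600000]
Iteration 2:
  c_2 = (0.290000 + 1.600000)/2 = 0.945000
  f(c_2) = f(0.945000) = 5.302984
  f(a) × f(c) < 0, new interval: [0.290000, 0.945000]

After 2 iteration(s), the approximation is c_2 = 0.945000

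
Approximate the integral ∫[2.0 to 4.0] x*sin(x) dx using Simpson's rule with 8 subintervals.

f(x) = x*sin(x)
a = 2.0, b = 4.0, n = 8
h = (b - a)/n = 0.250000

Simpson's rule: (h/3)[f(x₀) + 4f(x₁) + 2f(x₂) + ... + f(xₙ)]

x_0 = 2.0000, f(x_0) = 1.818595, coefficient = 1
x_1 = 2.2500, f(x_1) = 1.750665, coefficient = 4
x_2 = 2.5000, f(x_2) = 1.496180, coefficient = 2
x_3 = 2.7500, f(x_3) = 1.049568, coefficient = 4
x_4 = 3.0000, f(x_4) = 0.423360, coefficient = 2
x_5 = 3.2500, f(x_5) = -0.351634, coefficient = 4
x_6 = 3.5000, f(x_6) = -1.227741, coefficient = 2
x_7 = 3.7500, f(x_7) = -2.143355, coefficient = 4
x_8 = 4.0000, f(x_8) = -3.027210, coefficient = 1

I ≈ (0.250000/3) × 1.395956 = 0.116330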